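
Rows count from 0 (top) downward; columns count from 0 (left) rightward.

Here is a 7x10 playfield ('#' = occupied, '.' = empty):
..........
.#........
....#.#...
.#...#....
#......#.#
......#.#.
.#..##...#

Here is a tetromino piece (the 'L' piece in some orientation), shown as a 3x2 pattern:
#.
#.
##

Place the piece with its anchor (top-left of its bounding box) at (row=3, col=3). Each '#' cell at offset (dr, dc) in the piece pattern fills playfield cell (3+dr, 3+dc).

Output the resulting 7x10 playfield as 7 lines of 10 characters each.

Fill (3+0,3+0) = (3,3)
Fill (3+1,3+0) = (4,3)
Fill (3+2,3+0) = (5,3)
Fill (3+2,3+1) = (5,4)

Answer: ..........
.#........
....#.#...
.#.#.#....
#..#...#.#
...##.#.#.
.#..##...#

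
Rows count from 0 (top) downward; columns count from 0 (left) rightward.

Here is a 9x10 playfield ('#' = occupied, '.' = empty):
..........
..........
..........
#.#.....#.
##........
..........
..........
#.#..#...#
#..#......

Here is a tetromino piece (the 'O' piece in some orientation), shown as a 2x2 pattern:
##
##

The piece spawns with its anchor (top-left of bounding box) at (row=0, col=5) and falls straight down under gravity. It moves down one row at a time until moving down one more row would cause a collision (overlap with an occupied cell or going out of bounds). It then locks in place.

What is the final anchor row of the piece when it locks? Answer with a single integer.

Answer: 5

Derivation:
Spawn at (row=0, col=5). Try each row:
  row 0: fits
  row 1: fits
  row 2: fits
  row 3: fits
  row 4: fits
  row 5: fits
  row 6: blocked -> lock at row 5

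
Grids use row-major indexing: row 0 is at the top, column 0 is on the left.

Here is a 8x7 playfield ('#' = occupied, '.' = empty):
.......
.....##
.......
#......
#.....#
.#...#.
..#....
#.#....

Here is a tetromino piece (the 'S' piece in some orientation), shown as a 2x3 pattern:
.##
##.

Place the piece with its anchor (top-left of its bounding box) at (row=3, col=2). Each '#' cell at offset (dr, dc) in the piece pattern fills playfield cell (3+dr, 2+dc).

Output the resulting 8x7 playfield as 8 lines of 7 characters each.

Answer: .......
.....##
.......
#..##..
#.##..#
.#...#.
..#....
#.#....

Derivation:
Fill (3+0,2+1) = (3,3)
Fill (3+0,2+2) = (3,4)
Fill (3+1,2+0) = (4,2)
Fill (3+1,2+1) = (4,3)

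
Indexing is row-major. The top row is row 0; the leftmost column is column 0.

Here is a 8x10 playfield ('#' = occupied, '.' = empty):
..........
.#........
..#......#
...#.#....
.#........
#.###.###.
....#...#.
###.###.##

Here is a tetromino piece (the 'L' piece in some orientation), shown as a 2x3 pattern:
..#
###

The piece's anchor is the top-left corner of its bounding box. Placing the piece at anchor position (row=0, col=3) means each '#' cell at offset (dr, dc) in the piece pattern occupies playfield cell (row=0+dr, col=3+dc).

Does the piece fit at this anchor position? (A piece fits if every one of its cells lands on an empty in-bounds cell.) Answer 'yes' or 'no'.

Answer: yes

Derivation:
Check each piece cell at anchor (0, 3):
  offset (0,2) -> (0,5): empty -> OK
  offset (1,0) -> (1,3): empty -> OK
  offset (1,1) -> (1,4): empty -> OK
  offset (1,2) -> (1,5): empty -> OK
All cells valid: yes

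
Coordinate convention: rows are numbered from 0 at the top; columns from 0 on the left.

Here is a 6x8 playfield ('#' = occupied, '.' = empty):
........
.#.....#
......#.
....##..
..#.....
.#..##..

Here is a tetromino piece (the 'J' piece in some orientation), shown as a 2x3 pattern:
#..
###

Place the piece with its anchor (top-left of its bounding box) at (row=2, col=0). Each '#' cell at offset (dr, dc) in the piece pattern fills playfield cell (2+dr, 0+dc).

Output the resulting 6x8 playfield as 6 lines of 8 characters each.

Fill (2+0,0+0) = (2,0)
Fill (2+1,0+0) = (3,0)
Fill (2+1,0+1) = (3,1)
Fill (2+1,0+2) = (3,2)

Answer: ........
.#.....#
#.....#.
###.##..
..#.....
.#..##..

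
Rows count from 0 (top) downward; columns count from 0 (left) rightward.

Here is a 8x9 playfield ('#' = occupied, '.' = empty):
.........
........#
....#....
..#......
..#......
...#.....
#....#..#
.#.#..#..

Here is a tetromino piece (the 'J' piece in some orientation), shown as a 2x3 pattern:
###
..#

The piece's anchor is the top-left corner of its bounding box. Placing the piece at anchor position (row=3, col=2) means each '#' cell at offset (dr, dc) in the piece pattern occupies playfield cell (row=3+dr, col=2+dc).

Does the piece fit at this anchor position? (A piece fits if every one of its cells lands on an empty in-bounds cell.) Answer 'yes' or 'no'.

Check each piece cell at anchor (3, 2):
  offset (0,0) -> (3,2): occupied ('#') -> FAIL
  offset (0,1) -> (3,3): empty -> OK
  offset (0,2) -> (3,4): empty -> OK
  offset (1,2) -> (4,4): empty -> OK
All cells valid: no

Answer: no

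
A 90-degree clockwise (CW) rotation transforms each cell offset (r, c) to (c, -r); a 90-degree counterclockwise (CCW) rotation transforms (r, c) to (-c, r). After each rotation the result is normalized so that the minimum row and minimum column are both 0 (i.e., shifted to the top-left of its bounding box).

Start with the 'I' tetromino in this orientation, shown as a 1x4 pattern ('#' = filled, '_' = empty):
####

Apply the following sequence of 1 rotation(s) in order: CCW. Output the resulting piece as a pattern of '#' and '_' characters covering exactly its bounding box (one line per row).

Start:
####
After rotation 1 (CCW):
#
#
#
#

Answer: #
#
#
#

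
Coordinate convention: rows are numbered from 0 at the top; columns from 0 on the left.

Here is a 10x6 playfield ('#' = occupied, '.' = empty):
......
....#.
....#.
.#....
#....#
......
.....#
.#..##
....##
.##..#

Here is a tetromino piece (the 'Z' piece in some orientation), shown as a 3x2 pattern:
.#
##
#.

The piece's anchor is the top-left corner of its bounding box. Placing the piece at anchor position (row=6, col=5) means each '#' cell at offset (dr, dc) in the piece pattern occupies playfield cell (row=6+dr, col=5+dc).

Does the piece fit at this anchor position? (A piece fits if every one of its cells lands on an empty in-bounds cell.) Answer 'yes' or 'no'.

Check each piece cell at anchor (6, 5):
  offset (0,1) -> (6,6): out of bounds -> FAIL
  offset (1,0) -> (7,5): occupied ('#') -> FAIL
  offset (1,1) -> (7,6): out of bounds -> FAIL
  offset (2,0) -> (8,5): occupied ('#') -> FAIL
All cells valid: no

Answer: no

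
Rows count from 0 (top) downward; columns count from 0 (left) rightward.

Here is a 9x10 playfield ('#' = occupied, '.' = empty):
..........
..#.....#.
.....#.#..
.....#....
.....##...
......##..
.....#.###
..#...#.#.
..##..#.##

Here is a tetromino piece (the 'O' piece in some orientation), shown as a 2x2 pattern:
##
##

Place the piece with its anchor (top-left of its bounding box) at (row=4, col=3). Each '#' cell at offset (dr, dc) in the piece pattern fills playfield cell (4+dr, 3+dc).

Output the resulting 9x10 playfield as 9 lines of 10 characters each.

Answer: ..........
..#.....#.
.....#.#..
.....#....
...####...
...##.##..
.....#.###
..#...#.#.
..##..#.##

Derivation:
Fill (4+0,3+0) = (4,3)
Fill (4+0,3+1) = (4,4)
Fill (4+1,3+0) = (5,3)
Fill (4+1,3+1) = (5,4)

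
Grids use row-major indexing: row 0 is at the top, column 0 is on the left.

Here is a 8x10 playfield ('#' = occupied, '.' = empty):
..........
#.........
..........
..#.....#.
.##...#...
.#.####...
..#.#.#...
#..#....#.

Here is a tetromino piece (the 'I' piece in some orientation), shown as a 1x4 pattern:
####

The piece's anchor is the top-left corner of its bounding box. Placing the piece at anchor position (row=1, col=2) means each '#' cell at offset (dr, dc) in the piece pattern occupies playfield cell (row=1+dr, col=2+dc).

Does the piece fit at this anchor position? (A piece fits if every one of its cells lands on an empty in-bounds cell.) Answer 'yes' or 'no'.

Check each piece cell at anchor (1, 2):
  offset (0,0) -> (1,2): empty -> OK
  offset (0,1) -> (1,3): empty -> OK
  offset (0,2) -> (1,4): empty -> OK
  offset (0,3) -> (1,5): empty -> OK
All cells valid: yes

Answer: yes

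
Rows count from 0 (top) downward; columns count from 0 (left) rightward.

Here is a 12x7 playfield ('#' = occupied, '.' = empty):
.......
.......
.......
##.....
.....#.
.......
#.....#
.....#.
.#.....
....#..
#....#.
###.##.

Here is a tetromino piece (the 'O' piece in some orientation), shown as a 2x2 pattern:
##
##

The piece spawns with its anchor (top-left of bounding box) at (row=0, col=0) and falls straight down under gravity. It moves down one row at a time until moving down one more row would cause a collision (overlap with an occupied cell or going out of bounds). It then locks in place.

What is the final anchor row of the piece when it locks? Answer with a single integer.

Spawn at (row=0, col=0). Try each row:
  row 0: fits
  row 1: fits
  row 2: blocked -> lock at row 1

Answer: 1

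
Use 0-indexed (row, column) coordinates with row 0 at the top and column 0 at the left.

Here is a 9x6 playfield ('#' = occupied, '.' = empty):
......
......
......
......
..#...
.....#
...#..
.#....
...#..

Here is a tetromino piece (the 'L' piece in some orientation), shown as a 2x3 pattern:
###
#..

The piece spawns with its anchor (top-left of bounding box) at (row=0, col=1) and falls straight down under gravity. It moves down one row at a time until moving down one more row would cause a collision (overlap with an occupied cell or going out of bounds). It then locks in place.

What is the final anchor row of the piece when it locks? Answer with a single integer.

Spawn at (row=0, col=1). Try each row:
  row 0: fits
  row 1: fits
  row 2: fits
  row 3: fits
  row 4: blocked -> lock at row 3

Answer: 3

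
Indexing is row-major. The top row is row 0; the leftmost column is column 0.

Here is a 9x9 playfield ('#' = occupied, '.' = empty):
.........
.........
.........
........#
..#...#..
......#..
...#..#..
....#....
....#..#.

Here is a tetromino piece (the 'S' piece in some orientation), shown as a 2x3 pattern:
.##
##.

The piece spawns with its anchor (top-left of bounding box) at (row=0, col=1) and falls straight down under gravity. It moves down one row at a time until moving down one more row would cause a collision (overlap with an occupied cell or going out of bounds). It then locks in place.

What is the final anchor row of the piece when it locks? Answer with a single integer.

Spawn at (row=0, col=1). Try each row:
  row 0: fits
  row 1: fits
  row 2: fits
  row 3: blocked -> lock at row 2

Answer: 2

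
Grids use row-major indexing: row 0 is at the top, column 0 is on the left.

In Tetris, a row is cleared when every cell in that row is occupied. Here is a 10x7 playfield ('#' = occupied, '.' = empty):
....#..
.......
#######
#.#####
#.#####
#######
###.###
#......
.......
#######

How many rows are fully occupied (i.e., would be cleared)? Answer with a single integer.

Answer: 3

Derivation:
Check each row:
  row 0: 6 empty cells -> not full
  row 1: 7 empty cells -> not full
  row 2: 0 empty cells -> FULL (clear)
  row 3: 1 empty cell -> not full
  row 4: 1 empty cell -> not full
  row 5: 0 empty cells -> FULL (clear)
  row 6: 1 empty cell -> not full
  row 7: 6 empty cells -> not full
  row 8: 7 empty cells -> not full
  row 9: 0 empty cells -> FULL (clear)
Total rows cleared: 3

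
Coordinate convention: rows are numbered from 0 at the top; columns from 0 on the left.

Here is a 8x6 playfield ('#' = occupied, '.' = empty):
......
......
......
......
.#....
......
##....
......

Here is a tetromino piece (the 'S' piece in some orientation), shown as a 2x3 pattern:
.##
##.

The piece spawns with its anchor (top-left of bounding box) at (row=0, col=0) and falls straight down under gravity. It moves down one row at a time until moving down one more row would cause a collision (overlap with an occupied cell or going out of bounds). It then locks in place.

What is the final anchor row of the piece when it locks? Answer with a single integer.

Spawn at (row=0, col=0). Try each row:
  row 0: fits
  row 1: fits
  row 2: fits
  row 3: blocked -> lock at row 2

Answer: 2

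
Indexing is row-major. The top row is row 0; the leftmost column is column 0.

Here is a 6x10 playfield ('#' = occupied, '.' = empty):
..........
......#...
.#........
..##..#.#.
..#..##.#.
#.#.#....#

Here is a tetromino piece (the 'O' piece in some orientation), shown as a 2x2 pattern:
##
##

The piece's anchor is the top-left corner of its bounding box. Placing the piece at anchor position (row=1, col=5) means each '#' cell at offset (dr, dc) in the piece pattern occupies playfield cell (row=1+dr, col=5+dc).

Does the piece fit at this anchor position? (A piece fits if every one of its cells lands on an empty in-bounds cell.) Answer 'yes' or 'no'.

Answer: no

Derivation:
Check each piece cell at anchor (1, 5):
  offset (0,0) -> (1,5): empty -> OK
  offset (0,1) -> (1,6): occupied ('#') -> FAIL
  offset (1,0) -> (2,5): empty -> OK
  offset (1,1) -> (2,6): empty -> OK
All cells valid: no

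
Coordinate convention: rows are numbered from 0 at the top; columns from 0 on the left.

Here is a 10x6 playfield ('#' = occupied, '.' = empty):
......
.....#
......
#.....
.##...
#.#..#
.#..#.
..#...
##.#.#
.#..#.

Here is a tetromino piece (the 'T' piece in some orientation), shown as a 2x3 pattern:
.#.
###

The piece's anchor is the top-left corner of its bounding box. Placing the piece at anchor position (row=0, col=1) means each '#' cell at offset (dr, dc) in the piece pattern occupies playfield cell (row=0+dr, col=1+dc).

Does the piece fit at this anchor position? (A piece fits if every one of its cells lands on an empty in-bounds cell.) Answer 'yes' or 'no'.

Check each piece cell at anchor (0, 1):
  offset (0,1) -> (0,2): empty -> OK
  offset (1,0) -> (1,1): empty -> OK
  offset (1,1) -> (1,2): empty -> OK
  offset (1,2) -> (1,3): empty -> OK
All cells valid: yes

Answer: yes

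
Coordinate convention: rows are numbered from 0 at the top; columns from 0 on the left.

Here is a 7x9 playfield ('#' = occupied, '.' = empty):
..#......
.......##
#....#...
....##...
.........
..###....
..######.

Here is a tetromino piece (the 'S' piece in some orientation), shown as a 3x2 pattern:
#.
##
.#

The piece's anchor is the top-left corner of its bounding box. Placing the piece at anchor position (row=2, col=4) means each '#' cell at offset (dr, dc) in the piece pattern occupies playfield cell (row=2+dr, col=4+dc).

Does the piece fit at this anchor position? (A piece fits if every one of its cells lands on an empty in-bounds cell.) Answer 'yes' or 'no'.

Answer: no

Derivation:
Check each piece cell at anchor (2, 4):
  offset (0,0) -> (2,4): empty -> OK
  offset (1,0) -> (3,4): occupied ('#') -> FAIL
  offset (1,1) -> (3,5): occupied ('#') -> FAIL
  offset (2,1) -> (4,5): empty -> OK
All cells valid: no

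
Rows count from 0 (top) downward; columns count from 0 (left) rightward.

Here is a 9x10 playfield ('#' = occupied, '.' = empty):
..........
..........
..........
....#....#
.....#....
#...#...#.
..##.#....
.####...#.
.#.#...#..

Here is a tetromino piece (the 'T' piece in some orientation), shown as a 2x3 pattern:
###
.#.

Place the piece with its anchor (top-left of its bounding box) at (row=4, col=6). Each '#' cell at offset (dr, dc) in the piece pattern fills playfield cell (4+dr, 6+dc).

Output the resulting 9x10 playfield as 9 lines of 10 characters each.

Fill (4+0,6+0) = (4,6)
Fill (4+0,6+1) = (4,7)
Fill (4+0,6+2) = (4,8)
Fill (4+1,6+1) = (5,7)

Answer: ..........
..........
..........
....#....#
.....####.
#...#..##.
..##.#....
.####...#.
.#.#...#..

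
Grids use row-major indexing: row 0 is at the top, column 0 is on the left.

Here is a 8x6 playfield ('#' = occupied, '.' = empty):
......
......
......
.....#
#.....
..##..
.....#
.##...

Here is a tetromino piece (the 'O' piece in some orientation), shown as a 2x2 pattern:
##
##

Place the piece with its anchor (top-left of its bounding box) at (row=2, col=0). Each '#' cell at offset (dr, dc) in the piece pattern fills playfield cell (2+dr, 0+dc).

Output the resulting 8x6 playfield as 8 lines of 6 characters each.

Answer: ......
......
##....
##...#
#.....
..##..
.....#
.##...

Derivation:
Fill (2+0,0+0) = (2,0)
Fill (2+0,0+1) = (2,1)
Fill (2+1,0+0) = (3,0)
Fill (2+1,0+1) = (3,1)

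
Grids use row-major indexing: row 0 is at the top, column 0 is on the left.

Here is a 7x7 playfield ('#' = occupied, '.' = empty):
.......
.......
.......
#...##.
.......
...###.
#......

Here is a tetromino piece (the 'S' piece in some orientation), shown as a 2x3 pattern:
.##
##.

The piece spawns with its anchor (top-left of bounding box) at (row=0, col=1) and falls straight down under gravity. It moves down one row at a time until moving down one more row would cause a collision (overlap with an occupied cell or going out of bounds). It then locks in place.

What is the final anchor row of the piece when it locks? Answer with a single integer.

Spawn at (row=0, col=1). Try each row:
  row 0: fits
  row 1: fits
  row 2: fits
  row 3: fits
  row 4: fits
  row 5: blocked -> lock at row 4

Answer: 4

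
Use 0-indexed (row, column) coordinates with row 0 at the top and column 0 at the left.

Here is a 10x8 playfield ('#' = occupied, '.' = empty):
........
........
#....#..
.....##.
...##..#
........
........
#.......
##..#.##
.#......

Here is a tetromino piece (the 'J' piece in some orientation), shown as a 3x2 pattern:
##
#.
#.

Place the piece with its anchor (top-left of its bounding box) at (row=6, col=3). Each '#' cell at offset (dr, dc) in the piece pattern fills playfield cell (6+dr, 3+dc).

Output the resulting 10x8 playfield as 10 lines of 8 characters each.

Fill (6+0,3+0) = (6,3)
Fill (6+0,3+1) = (6,4)
Fill (6+1,3+0) = (7,3)
Fill (6+2,3+0) = (8,3)

Answer: ........
........
#....#..
.....##.
...##..#
........
...##...
#..#....
##.##.##
.#......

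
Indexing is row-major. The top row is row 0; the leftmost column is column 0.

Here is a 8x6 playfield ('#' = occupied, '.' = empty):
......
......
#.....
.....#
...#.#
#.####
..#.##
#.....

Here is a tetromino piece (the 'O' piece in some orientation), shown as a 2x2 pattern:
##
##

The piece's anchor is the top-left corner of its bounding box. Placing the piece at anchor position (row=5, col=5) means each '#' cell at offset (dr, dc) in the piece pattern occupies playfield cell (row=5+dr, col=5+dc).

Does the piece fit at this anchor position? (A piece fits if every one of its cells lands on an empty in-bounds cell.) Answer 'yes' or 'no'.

Answer: no

Derivation:
Check each piece cell at anchor (5, 5):
  offset (0,0) -> (5,5): occupied ('#') -> FAIL
  offset (0,1) -> (5,6): out of bounds -> FAIL
  offset (1,0) -> (6,5): occupied ('#') -> FAIL
  offset (1,1) -> (6,6): out of bounds -> FAIL
All cells valid: no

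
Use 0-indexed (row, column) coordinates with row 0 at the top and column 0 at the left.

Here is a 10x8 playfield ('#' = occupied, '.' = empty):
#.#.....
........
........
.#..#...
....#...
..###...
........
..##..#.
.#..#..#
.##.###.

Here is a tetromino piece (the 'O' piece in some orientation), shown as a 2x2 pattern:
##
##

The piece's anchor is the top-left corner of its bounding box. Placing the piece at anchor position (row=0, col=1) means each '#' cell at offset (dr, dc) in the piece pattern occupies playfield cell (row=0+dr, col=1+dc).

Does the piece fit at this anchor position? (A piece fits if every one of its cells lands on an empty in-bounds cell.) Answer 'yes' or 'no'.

Check each piece cell at anchor (0, 1):
  offset (0,0) -> (0,1): empty -> OK
  offset (0,1) -> (0,2): occupied ('#') -> FAIL
  offset (1,0) -> (1,1): empty -> OK
  offset (1,1) -> (1,2): empty -> OK
All cells valid: no

Answer: no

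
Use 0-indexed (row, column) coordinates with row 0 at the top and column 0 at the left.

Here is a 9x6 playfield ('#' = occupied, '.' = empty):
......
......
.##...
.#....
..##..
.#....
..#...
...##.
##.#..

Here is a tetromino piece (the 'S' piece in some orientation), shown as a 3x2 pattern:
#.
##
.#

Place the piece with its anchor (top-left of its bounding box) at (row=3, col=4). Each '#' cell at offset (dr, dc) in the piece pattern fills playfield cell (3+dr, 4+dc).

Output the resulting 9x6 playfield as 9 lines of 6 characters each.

Fill (3+0,4+0) = (3,4)
Fill (3+1,4+0) = (4,4)
Fill (3+1,4+1) = (4,5)
Fill (3+2,4+1) = (5,5)

Answer: ......
......
.##...
.#..#.
..####
.#...#
..#...
...##.
##.#..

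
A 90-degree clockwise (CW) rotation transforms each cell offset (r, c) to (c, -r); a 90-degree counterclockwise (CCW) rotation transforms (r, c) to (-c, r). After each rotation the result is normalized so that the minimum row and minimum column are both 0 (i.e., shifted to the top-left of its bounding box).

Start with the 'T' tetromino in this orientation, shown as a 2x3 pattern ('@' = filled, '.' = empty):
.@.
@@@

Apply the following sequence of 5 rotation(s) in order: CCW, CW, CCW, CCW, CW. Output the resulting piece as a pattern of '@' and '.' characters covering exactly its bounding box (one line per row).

Answer: .@
@@
.@

Derivation:
Start:
.@.
@@@
After rotation 1 (CCW):
.@
@@
.@
After rotation 2 (CW):
.@.
@@@
After rotation 3 (CCW):
.@
@@
.@
After rotation 4 (CCW):
@@@
.@.
After rotation 5 (CW):
.@
@@
.@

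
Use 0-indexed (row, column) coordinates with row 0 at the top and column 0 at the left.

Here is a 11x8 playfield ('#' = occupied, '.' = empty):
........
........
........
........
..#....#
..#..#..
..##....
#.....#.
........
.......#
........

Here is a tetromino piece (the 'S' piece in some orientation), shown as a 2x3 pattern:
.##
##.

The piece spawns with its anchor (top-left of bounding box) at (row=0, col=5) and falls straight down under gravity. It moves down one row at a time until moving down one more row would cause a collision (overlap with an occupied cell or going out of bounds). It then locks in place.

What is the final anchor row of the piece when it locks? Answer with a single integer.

Spawn at (row=0, col=5). Try each row:
  row 0: fits
  row 1: fits
  row 2: fits
  row 3: fits
  row 4: blocked -> lock at row 3

Answer: 3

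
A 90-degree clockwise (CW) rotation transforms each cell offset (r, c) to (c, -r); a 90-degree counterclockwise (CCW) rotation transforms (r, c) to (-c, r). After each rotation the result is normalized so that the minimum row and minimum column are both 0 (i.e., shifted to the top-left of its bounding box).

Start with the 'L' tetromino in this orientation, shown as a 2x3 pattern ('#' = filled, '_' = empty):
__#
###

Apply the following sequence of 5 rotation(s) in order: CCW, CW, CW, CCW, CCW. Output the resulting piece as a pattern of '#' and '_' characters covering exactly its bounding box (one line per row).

Answer: ##
_#
_#

Derivation:
Start:
__#
###
After rotation 1 (CCW):
##
_#
_#
After rotation 2 (CW):
__#
###
After rotation 3 (CW):
#_
#_
##
After rotation 4 (CCW):
__#
###
After rotation 5 (CCW):
##
_#
_#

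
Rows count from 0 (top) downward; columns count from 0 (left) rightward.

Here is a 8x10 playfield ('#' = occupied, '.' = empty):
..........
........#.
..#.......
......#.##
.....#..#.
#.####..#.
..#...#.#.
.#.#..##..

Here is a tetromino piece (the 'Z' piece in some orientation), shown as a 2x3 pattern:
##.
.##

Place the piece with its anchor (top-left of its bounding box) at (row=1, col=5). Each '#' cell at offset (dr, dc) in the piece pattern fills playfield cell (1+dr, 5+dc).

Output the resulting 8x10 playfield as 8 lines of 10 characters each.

Answer: ..........
.....##.#.
..#...##..
......#.##
.....#..#.
#.####..#.
..#...#.#.
.#.#..##..

Derivation:
Fill (1+0,5+0) = (1,5)
Fill (1+0,5+1) = (1,6)
Fill (1+1,5+1) = (2,6)
Fill (1+1,5+2) = (2,7)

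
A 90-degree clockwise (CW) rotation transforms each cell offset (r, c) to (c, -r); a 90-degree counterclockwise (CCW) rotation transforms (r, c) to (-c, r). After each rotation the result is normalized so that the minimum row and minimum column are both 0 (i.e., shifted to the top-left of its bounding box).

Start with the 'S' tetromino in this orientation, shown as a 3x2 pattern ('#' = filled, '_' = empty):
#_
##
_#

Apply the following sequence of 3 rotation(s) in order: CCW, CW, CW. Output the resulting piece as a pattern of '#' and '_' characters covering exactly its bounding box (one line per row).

Start:
#_
##
_#
After rotation 1 (CCW):
_##
##_
After rotation 2 (CW):
#_
##
_#
After rotation 3 (CW):
_##
##_

Answer: _##
##_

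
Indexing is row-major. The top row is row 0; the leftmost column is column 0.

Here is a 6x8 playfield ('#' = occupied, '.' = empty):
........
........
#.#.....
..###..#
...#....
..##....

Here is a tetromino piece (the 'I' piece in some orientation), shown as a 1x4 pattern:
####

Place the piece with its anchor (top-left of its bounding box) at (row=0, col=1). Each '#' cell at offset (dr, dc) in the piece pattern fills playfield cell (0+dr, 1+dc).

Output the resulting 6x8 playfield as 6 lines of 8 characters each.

Fill (0+0,1+0) = (0,1)
Fill (0+0,1+1) = (0,2)
Fill (0+0,1+2) = (0,3)
Fill (0+0,1+3) = (0,4)

Answer: .####...
........
#.#.....
..###..#
...#....
..##....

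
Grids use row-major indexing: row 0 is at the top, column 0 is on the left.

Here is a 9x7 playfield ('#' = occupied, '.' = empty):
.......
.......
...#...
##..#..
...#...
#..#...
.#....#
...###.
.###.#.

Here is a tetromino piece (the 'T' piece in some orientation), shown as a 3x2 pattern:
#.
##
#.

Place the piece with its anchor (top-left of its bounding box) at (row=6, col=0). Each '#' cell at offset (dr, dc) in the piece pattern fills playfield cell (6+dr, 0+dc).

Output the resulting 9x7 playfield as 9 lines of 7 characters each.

Fill (6+0,0+0) = (6,0)
Fill (6+1,0+0) = (7,0)
Fill (6+1,0+1) = (7,1)
Fill (6+2,0+0) = (8,0)

Answer: .......
.......
...#...
##..#..
...#...
#..#...
##....#
##.###.
####.#.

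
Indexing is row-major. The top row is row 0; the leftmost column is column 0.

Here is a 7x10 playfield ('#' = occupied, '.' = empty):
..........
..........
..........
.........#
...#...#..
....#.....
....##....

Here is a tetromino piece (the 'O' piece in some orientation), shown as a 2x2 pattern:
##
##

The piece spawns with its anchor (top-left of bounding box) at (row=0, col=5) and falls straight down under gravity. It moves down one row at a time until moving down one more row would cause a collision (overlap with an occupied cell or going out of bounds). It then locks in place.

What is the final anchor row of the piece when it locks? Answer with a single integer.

Answer: 4

Derivation:
Spawn at (row=0, col=5). Try each row:
  row 0: fits
  row 1: fits
  row 2: fits
  row 3: fits
  row 4: fits
  row 5: blocked -> lock at row 4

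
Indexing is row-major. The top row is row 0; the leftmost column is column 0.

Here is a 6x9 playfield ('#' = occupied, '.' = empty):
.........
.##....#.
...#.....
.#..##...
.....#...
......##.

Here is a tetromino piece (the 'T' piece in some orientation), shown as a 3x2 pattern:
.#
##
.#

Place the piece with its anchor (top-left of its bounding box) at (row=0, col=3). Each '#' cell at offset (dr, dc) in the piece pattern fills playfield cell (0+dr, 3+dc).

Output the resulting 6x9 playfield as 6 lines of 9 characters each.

Fill (0+0,3+1) = (0,4)
Fill (0+1,3+0) = (1,3)
Fill (0+1,3+1) = (1,4)
Fill (0+2,3+1) = (2,4)

Answer: ....#....
.####..#.
...##....
.#..##...
.....#...
......##.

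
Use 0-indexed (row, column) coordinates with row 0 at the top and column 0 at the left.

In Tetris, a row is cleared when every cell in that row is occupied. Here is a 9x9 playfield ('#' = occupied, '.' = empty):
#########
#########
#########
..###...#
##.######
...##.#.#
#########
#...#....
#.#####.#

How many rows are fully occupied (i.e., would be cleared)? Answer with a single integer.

Check each row:
  row 0: 0 empty cells -> FULL (clear)
  row 1: 0 empty cells -> FULL (clear)
  row 2: 0 empty cells -> FULL (clear)
  row 3: 5 empty cells -> not full
  row 4: 1 empty cell -> not full
  row 5: 5 empty cells -> not full
  row 6: 0 empty cells -> FULL (clear)
  row 7: 7 empty cells -> not full
  row 8: 2 empty cells -> not full
Total rows cleared: 4

Answer: 4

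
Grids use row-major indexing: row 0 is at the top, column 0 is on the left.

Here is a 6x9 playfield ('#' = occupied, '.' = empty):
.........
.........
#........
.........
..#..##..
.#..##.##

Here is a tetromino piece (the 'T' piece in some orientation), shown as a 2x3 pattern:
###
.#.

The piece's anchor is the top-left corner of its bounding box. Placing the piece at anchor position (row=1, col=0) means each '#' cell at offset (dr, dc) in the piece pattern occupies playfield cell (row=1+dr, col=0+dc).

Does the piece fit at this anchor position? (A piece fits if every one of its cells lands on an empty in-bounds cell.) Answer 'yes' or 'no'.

Check each piece cell at anchor (1, 0):
  offset (0,0) -> (1,0): empty -> OK
  offset (0,1) -> (1,1): empty -> OK
  offset (0,2) -> (1,2): empty -> OK
  offset (1,1) -> (2,1): empty -> OK
All cells valid: yes

Answer: yes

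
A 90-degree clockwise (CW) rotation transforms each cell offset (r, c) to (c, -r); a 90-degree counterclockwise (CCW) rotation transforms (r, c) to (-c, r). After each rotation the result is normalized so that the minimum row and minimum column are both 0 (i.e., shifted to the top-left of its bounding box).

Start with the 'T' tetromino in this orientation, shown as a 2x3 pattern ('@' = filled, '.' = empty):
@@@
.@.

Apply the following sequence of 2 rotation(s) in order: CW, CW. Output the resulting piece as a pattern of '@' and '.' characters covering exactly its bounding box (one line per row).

Answer: .@.
@@@

Derivation:
Start:
@@@
.@.
After rotation 1 (CW):
.@
@@
.@
After rotation 2 (CW):
.@.
@@@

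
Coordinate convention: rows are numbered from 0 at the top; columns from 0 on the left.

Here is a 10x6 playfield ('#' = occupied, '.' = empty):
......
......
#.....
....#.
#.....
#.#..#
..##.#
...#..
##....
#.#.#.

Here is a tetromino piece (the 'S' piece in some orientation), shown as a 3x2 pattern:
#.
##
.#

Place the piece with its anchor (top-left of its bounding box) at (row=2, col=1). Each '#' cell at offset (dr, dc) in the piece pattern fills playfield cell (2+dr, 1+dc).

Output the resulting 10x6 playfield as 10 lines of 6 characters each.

Answer: ......
......
##....
.##.#.
#.#...
#.#..#
..##.#
...#..
##....
#.#.#.

Derivation:
Fill (2+0,1+0) = (2,1)
Fill (2+1,1+0) = (3,1)
Fill (2+1,1+1) = (3,2)
Fill (2+2,1+1) = (4,2)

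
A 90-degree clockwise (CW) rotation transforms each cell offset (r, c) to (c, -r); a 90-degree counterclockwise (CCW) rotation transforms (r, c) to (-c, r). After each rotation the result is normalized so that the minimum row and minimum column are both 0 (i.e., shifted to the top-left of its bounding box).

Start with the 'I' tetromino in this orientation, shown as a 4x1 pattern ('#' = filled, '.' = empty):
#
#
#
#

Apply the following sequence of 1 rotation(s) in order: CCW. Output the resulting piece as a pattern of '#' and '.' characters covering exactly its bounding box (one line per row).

Start:
#
#
#
#
After rotation 1 (CCW):
####

Answer: ####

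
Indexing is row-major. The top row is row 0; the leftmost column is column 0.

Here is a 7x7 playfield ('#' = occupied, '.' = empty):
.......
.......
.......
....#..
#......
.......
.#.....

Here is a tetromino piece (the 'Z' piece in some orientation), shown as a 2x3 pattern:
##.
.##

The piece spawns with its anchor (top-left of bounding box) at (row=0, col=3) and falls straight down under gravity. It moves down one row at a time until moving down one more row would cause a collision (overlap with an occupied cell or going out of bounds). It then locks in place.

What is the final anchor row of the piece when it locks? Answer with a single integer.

Answer: 1

Derivation:
Spawn at (row=0, col=3). Try each row:
  row 0: fits
  row 1: fits
  row 2: blocked -> lock at row 1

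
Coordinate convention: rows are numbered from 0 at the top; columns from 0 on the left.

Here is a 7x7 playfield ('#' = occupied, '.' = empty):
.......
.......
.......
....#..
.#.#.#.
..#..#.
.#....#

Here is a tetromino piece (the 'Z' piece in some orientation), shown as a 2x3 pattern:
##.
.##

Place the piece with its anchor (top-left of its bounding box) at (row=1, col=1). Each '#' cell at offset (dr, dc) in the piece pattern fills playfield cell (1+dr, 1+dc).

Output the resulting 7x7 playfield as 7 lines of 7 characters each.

Answer: .......
.##....
..##...
....#..
.#.#.#.
..#..#.
.#....#

Derivation:
Fill (1+0,1+0) = (1,1)
Fill (1+0,1+1) = (1,2)
Fill (1+1,1+1) = (2,2)
Fill (1+1,1+2) = (2,3)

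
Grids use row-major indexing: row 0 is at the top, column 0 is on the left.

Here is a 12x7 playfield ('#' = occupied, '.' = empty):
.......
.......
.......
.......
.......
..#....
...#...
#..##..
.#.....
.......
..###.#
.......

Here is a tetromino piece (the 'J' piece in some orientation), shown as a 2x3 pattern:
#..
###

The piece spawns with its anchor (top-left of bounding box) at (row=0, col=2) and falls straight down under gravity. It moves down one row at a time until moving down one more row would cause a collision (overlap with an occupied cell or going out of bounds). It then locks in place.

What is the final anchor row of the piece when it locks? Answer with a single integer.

Spawn at (row=0, col=2). Try each row:
  row 0: fits
  row 1: fits
  row 2: fits
  row 3: fits
  row 4: blocked -> lock at row 3

Answer: 3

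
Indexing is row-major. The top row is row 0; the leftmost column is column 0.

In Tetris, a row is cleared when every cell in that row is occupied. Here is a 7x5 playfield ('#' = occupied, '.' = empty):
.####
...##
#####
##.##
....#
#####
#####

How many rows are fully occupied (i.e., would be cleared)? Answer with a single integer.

Answer: 3

Derivation:
Check each row:
  row 0: 1 empty cell -> not full
  row 1: 3 empty cells -> not full
  row 2: 0 empty cells -> FULL (clear)
  row 3: 1 empty cell -> not full
  row 4: 4 empty cells -> not full
  row 5: 0 empty cells -> FULL (clear)
  row 6: 0 empty cells -> FULL (clear)
Total rows cleared: 3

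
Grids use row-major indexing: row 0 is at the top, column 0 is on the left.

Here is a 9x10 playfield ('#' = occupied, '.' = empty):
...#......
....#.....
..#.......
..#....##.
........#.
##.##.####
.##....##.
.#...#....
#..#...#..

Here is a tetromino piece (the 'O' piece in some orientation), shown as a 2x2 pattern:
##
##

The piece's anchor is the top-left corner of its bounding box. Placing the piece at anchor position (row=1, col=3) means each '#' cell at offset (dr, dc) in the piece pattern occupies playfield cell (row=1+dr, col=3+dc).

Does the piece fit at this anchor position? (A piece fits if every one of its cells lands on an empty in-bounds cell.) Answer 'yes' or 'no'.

Answer: no

Derivation:
Check each piece cell at anchor (1, 3):
  offset (0,0) -> (1,3): empty -> OK
  offset (0,1) -> (1,4): occupied ('#') -> FAIL
  offset (1,0) -> (2,3): empty -> OK
  offset (1,1) -> (2,4): empty -> OK
All cells valid: no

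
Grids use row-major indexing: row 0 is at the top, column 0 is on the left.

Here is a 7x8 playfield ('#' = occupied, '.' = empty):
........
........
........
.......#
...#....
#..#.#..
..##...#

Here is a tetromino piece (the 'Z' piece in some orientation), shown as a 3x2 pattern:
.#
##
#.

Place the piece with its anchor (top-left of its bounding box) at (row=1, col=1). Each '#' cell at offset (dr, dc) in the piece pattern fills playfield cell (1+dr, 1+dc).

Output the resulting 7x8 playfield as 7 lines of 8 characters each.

Answer: ........
..#.....
.##.....
.#.....#
...#....
#..#.#..
..##...#

Derivation:
Fill (1+0,1+1) = (1,2)
Fill (1+1,1+0) = (2,1)
Fill (1+1,1+1) = (2,2)
Fill (1+2,1+0) = (3,1)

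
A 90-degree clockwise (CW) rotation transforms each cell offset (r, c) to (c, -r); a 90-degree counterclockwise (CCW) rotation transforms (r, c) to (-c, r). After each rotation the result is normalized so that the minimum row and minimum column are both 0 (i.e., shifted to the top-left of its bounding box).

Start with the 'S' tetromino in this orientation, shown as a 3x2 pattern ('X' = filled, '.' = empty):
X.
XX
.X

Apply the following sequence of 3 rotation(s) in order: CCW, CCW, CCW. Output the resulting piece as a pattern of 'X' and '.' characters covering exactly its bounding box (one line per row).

Answer: .XX
XX.

Derivation:
Start:
X.
XX
.X
After rotation 1 (CCW):
.XX
XX.
After rotation 2 (CCW):
X.
XX
.X
After rotation 3 (CCW):
.XX
XX.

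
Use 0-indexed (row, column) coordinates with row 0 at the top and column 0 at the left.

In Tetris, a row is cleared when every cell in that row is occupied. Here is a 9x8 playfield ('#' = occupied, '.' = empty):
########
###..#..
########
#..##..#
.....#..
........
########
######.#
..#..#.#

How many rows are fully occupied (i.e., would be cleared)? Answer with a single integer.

Check each row:
  row 0: 0 empty cells -> FULL (clear)
  row 1: 4 empty cells -> not full
  row 2: 0 empty cells -> FULL (clear)
  row 3: 4 empty cells -> not full
  row 4: 7 empty cells -> not full
  row 5: 8 empty cells -> not full
  row 6: 0 empty cells -> FULL (clear)
  row 7: 1 empty cell -> not full
  row 8: 5 empty cells -> not full
Total rows cleared: 3

Answer: 3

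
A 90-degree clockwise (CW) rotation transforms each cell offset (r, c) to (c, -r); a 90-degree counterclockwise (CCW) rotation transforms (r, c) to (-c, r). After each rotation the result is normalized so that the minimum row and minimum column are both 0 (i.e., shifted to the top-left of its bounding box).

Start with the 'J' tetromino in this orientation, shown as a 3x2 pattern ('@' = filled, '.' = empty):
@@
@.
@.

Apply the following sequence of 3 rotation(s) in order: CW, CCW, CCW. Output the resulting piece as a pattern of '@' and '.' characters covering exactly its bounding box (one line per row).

Start:
@@
@.
@.
After rotation 1 (CW):
@@@
..@
After rotation 2 (CCW):
@@
@.
@.
After rotation 3 (CCW):
@..
@@@

Answer: @..
@@@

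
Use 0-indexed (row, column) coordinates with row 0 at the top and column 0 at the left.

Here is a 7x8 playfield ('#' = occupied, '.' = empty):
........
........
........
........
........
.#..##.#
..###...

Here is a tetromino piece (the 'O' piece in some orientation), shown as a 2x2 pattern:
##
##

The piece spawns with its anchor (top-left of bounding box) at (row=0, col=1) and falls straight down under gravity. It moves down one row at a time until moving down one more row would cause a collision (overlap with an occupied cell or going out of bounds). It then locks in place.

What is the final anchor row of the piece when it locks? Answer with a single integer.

Answer: 3

Derivation:
Spawn at (row=0, col=1). Try each row:
  row 0: fits
  row 1: fits
  row 2: fits
  row 3: fits
  row 4: blocked -> lock at row 3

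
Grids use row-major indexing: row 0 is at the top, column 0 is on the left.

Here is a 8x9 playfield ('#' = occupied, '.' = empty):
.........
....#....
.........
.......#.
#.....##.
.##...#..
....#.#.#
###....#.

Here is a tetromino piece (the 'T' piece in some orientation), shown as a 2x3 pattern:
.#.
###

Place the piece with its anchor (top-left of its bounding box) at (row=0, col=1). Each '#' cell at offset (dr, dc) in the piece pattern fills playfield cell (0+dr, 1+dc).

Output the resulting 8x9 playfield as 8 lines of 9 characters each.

Fill (0+0,1+1) = (0,2)
Fill (0+1,1+0) = (1,1)
Fill (0+1,1+1) = (1,2)
Fill (0+1,1+2) = (1,3)

Answer: ..#......
.####....
.........
.......#.
#.....##.
.##...#..
....#.#.#
###....#.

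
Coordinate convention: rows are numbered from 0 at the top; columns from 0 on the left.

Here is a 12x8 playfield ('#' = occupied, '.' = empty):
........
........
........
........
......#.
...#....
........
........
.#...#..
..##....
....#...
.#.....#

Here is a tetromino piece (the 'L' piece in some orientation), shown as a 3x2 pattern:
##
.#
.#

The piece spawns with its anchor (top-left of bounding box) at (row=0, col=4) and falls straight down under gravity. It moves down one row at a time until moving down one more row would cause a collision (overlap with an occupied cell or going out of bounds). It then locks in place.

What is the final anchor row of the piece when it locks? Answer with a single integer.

Spawn at (row=0, col=4). Try each row:
  row 0: fits
  row 1: fits
  row 2: fits
  row 3: fits
  row 4: fits
  row 5: fits
  row 6: blocked -> lock at row 5

Answer: 5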